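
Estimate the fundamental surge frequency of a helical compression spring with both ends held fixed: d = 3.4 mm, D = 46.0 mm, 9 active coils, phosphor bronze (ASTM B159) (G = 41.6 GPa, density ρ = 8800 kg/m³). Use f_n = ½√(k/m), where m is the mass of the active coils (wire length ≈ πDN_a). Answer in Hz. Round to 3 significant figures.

43.7 Hz

k = Gd⁴/(8D³N_a) = (41.6×10³)(3.4⁴)/(8·46.0³·9) = 0.79324 N/mm = 793.24 N/m
Wire length L = πDN_a = π·46.0·9 = 1300.6 mm
m = ρ·(πd²/4)·L = 8800 × 9.0792×10⁻⁶ m² × 1.3006 m = 0.10392 kg
f_n = ½√(k/m) = 0.5·√(793.24/0.10392) = 0.5·√(7633.5) = 43.685 Hz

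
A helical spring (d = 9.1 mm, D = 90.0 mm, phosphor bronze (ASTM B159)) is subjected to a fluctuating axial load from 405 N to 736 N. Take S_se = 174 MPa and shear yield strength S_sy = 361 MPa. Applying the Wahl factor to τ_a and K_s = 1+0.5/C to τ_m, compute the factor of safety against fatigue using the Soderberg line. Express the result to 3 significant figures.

C = D/d = 90.0/9.1 = 9.8901; K_W = (4C−1)/(4C−4)+0.615/C = 1.1465; K_s = 1+0.5/C = 1.0506
F_a = (F_max−F_min)/2 = 165.5 N; F_m = (F_max+F_min)/2 = 570.5 N
τ_a = K_W·8F_aD/(πd³) = 1.1465 × 50.333 = 57.71 MPa
τ_m = K_s·8F_mD/(πd³) = 1.0506 × 173.51 = 182.28 MPa
Soderberg: 1/n_f = τ_a/S_se + τ_m/S_sy = 57.71/174 + 182.28/361 = 0.33166 + 0.50492 = 0.83659
n_f = 1/0.83659 = 1.195

1.20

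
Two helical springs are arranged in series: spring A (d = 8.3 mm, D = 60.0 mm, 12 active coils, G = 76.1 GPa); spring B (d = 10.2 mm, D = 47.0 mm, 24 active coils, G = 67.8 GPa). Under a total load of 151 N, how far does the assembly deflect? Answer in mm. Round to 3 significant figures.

k_A = Gd⁴/(8D³N_a) = (76.1×10³)(8.3⁴)/(8·60.0³·12) = 17.417 N/mm
k_B = Gd⁴/(8D³N_a) = (67.8×10³)(10.2⁴)/(8·47.0³·24) = 36.816 N/mm
Series: 1/k_eq = 1/17.417 + 1/36.816 = 0.084578; k_eq = 11.823 N/mm
δ = F/k_eq = 151/11.823 = 12.771 mm

12.8 mm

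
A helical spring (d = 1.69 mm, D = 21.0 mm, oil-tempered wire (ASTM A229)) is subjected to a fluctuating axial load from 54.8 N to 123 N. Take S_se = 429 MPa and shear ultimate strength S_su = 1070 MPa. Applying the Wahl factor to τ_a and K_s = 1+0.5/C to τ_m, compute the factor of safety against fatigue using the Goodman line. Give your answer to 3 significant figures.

C = D/d = 21.0/1.69 = 12.4260; K_W = (4C−1)/(4C−4)+0.615/C = 1.1151; K_s = 1+0.5/C = 1.0402
F_a = (F_max−F_min)/2 = 34.1 N; F_m = (F_max+F_min)/2 = 88.9 N
τ_a = K_W·8F_aD/(πd³) = 1.1151 × 377.79 = 421.29 MPa
τ_m = K_s·8F_mD/(πd³) = 1.0402 × 984.92 = 1024.6 MPa
Goodman: 1/n_f = τ_a/S_se + τ_m/S_su = 421.29/429 + 1024.6/1070 = 0.98203 + 0.95752 = 1.9396
n_f = 1/1.9396 = 0.5156

0.516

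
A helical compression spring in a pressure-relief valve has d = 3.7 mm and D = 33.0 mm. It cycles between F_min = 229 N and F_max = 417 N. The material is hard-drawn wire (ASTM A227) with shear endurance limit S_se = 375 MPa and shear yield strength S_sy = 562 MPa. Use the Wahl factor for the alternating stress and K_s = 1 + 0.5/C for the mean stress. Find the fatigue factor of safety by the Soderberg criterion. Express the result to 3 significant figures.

C = D/d = 33.0/3.7 = 8.9189; K_W = (4C−1)/(4C−4)+0.615/C = 1.1637; K_s = 1+0.5/C = 1.0561
F_a = (F_max−F_min)/2 = 94 N; F_m = (F_max+F_min)/2 = 323 N
τ_a = K_W·8F_aD/(πd³) = 1.1637 × 155.95 = 181.47 MPa
τ_m = K_s·8F_mD/(πd³) = 1.0561 × 535.86 = 565.9 MPa
Soderberg: 1/n_f = τ_a/S_se + τ_m/S_sy = 181.47/375 + 565.9/562 = 0.48392 + 1.00694 = 1.4909
n_f = 1/1.4909 = 0.6708

0.671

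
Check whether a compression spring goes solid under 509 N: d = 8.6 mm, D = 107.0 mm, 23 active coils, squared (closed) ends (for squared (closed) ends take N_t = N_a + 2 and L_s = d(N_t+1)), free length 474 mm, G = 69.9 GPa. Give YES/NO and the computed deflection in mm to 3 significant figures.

k = Gd⁴/(8D³N_a) = (69.9×10³)(8.6⁴)/(8·107.0³·23) = 1.6963 N/mm
N_t = 25; L_s = 8.6·26 = 223.6 mm; δ_solid = L₀ − L_s = 474 − 223.6 = 250.4 mm
δ = F/k = 509/1.6963 = 300.07 mm
δ ≥ δ_solid → spring goes solid

YES, δ = 300 mm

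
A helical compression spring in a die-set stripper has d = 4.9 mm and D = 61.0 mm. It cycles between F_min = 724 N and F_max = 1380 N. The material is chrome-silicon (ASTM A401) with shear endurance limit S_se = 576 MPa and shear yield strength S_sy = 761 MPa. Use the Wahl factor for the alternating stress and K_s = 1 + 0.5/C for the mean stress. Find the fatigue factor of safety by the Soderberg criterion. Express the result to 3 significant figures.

C = D/d = 61.0/4.9 = 12.4490; K_W = (4C−1)/(4C−4)+0.615/C = 1.1149; K_s = 1+0.5/C = 1.0402
F_a = (F_max−F_min)/2 = 328 N; F_m = (F_max+F_min)/2 = 1052 N
τ_a = K_W·8F_aD/(πd³) = 1.1149 × 433.07 = 482.83 MPa
τ_m = K_s·8F_mD/(πd³) = 1.0402 × 1389 = 1444.8 MPa
Soderberg: 1/n_f = τ_a/S_se + τ_m/S_sy = 482.83/576 + 1444.8/761 = 0.83825 + 1.89852 = 2.7368
n_f = 1/2.7368 = 0.3654

0.365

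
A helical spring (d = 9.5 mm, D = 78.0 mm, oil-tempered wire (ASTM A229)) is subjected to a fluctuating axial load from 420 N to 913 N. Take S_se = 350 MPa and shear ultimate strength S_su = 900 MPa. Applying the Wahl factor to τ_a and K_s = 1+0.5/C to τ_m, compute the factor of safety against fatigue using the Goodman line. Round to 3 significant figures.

2.67

C = D/d = 78.0/9.5 = 8.2105; K_W = (4C−1)/(4C−4)+0.615/C = 1.1789; K_s = 1+0.5/C = 1.0609
F_a = (F_max−F_min)/2 = 246.5 N; F_m = (F_max+F_min)/2 = 666.5 N
τ_a = K_W·8F_aD/(πd³) = 1.1789 × 57.106 = 67.323 MPa
τ_m = K_s·8F_mD/(πd³) = 1.0609 × 154.41 = 163.81 MPa
Goodman: 1/n_f = τ_a/S_se + τ_m/S_su = 67.323/350 + 163.81/900 = 0.19235 + 0.18201 = 0.37436
n_f = 1/0.37436 = 2.671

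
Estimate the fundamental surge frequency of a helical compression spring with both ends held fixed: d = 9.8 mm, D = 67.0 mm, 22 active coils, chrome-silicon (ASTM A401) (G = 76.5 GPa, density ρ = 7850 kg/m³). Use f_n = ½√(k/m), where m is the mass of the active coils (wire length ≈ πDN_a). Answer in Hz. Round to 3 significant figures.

k = Gd⁴/(8D³N_a) = (76.5×10³)(9.8⁴)/(8·67.0³·22) = 13.33 N/mm = 13330 N/m
Wire length L = πDN_a = π·67.0·22 = 4630.7 mm
m = ρ·(πd²/4)·L = 7850 × 75.43×10⁻⁶ m² × 4.6307 m = 2.7419 kg
f_n = ½√(k/m) = 0.5·√(13330/2.7419) = 0.5·√(4861.5) = 34.862 Hz

34.9 Hz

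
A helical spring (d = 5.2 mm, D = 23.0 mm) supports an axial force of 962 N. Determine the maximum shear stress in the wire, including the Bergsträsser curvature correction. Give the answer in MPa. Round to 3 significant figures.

Spring index C = D/d = 23.0/5.2 = 4.4231
K_B = (4C+2)/(4C−3) = 19.692/14.692 = 1.3403
τ₀ = 8FD/(πd³) = 8·962·23.0/(π·5.2³) = 177008/441.73 = 400.71 MPa
τ_max = K·τ₀ = 1.3403 × 400.71 = 537.08 MPa

537 MPa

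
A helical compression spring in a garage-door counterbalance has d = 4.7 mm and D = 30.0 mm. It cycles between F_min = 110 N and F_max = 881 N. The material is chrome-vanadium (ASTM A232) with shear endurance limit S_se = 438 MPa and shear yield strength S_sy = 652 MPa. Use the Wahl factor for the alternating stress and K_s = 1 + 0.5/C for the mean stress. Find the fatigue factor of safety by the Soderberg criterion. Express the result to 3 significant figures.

C = D/d = 30.0/4.7 = 6.3830; K_W = (4C−1)/(4C−4)+0.615/C = 1.2357; K_s = 1+0.5/C = 1.0783
F_a = (F_max−F_min)/2 = 385.5 N; F_m = (F_max+F_min)/2 = 495.5 N
τ_a = K_W·8F_aD/(πd³) = 1.2357 × 283.66 = 350.51 MPa
τ_m = K_s·8F_mD/(πd³) = 1.0783 × 364.6 = 393.16 MPa
Soderberg: 1/n_f = τ_a/S_se + τ_m/S_sy = 350.51/438 + 393.16/652 = 0.80025 + 0.60300 = 1.4032
n_f = 1/1.4032 = 0.7126

0.713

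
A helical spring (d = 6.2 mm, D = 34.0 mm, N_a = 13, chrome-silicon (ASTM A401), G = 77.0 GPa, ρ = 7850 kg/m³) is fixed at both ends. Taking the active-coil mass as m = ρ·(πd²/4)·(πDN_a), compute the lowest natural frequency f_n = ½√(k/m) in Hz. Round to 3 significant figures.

145 Hz

k = Gd⁴/(8D³N_a) = (77.0×10³)(6.2⁴)/(8·34.0³·13) = 27.835 N/mm = 27835 N/m
Wire length L = πDN_a = π·34.0·13 = 1388.6 mm
m = ρ·(πd²/4)·L = 7850 × 30.191×10⁻⁶ m² × 1.3886 m = 0.32909 kg
f_n = ½√(k/m) = 0.5·√(27835/0.32909) = 0.5·√(84581) = 145.41 Hz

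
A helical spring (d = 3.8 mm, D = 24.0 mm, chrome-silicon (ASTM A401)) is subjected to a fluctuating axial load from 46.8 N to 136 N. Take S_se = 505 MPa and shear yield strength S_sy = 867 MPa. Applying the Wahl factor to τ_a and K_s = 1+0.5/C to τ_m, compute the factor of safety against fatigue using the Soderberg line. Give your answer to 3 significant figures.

C = D/d = 24.0/3.8 = 6.3158; K_W = (4C−1)/(4C−4)+0.615/C = 1.2385; K_s = 1+0.5/C = 1.0792
F_a = (F_max−F_min)/2 = 44.6 N; F_m = (F_max+F_min)/2 = 91.4 N
τ_a = K_W·8F_aD/(πd³) = 1.2385 × 49.675 = 61.52 MPa
τ_m = K_s·8F_mD/(πd³) = 1.0792 × 101.8 = 109.86 MPa
Soderberg: 1/n_f = τ_a/S_se + τ_m/S_sy = 61.52/505 + 109.86/867 = 0.12182 + 0.12671 = 0.24853
n_f = 1/0.24853 = 4.024

4.02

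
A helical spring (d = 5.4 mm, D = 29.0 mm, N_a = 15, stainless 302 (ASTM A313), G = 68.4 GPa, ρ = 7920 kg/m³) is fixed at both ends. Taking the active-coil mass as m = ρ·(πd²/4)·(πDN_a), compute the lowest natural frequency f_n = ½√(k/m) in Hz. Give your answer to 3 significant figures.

142 Hz

k = Gd⁴/(8D³N_a) = (68.4×10³)(5.4⁴)/(8·29.0³·15) = 19.873 N/mm = 19873 N/m
Wire length L = πDN_a = π·29.0·15 = 1366.6 mm
m = ρ·(πd²/4)·L = 7920 × 22.902×10⁻⁶ m² × 1.3666 m = 0.24788 kg
f_n = ½√(k/m) = 0.5·√(19873/0.24788) = 0.5·√(80170) = 141.57 Hz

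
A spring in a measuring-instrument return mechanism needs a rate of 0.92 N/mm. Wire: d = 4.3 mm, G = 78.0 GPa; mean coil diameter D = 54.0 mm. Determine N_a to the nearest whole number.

23

N_a = Gd⁴/(8D³k) = (78.0×10³ × 4.3⁴)/(8 × 54.0³ × 0.92)
    = 2.66666e+07 / 1.15894e+06 = 23.01 → 23 coils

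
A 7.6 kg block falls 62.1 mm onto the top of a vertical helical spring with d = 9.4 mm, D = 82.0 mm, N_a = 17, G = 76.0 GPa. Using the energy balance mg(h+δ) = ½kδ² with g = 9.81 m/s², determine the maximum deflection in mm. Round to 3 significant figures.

44.9 mm

k = Gd⁴/(8D³N_a) = (76.0×10³)(9.4⁴)/(8·82.0³·17) = 7.9131 N/mm
W = mg = 7.6 × 9.81 = 74.556 N
½kδ² − Wδ − Wh = 0 → δ = (W + √(W² + 2kWh))/k
δ = (74.556 + √(5558.6 + 73273.8))/7.9131 = (74.556 + 280.77)/7.9131 = 44.904 mm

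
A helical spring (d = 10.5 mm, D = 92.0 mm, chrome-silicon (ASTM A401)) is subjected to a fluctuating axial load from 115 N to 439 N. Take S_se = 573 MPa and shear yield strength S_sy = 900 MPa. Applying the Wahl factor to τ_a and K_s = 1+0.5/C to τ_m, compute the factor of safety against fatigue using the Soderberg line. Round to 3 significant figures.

C = D/d = 92.0/10.5 = 8.7619; K_W = (4C−1)/(4C−4)+0.615/C = 1.1668; K_s = 1+0.5/C = 1.0571
F_a = (F_max−F_min)/2 = 162 N; F_m = (F_max+F_min)/2 = 277 N
τ_a = K_W·8F_aD/(πd³) = 1.1668 × 32.785 = 38.254 MPa
τ_m = K_s·8F_mD/(πd³) = 1.0571 × 56.058 = 59.257 MPa
Soderberg: 1/n_f = τ_a/S_se + τ_m/S_sy = 38.254/573 + 59.257/900 = 0.06676 + 0.06584 = 0.1326
n_f = 1/0.1326 = 7.541

7.54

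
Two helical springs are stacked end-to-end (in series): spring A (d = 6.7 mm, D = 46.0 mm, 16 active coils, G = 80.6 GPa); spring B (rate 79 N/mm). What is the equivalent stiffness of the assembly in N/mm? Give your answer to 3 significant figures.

k_A = Gd⁴/(8D³N_a) = (80.6×10³)(6.7⁴)/(8·46.0³·16) = 13.036 N/mm
Series: 1/k_eq = 1/13.036 + 1/79 = 0.089368; k_eq = 11.19 N/mm

11.2 N/mm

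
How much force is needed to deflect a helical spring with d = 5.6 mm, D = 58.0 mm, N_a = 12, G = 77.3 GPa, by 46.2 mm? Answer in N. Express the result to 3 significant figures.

k = Gd⁴/(8D³N_a) = (77.3×10³)(5.6⁴)/(8·58.0³·12) = 4.0586 N/mm
F = k·δ = 4.0586 × 46.2 = 187.51 N

188 N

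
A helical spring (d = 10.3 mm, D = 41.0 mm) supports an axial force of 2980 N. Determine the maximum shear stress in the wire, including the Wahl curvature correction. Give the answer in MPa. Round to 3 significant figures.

400 MPa

Spring index C = D/d = 41.0/10.3 = 3.9806
K_W = (4C−1)/(4C−4) + 0.615/C = 14.922/11.922 + 0.1545 = 1.4061
τ₀ = 8FD/(πd³) = 8·2980·41.0/(π·10.3³) = 977440/3432.9 = 284.73 MPa
τ_max = K·τ₀ = 1.4061 × 284.73 = 400.36 MPa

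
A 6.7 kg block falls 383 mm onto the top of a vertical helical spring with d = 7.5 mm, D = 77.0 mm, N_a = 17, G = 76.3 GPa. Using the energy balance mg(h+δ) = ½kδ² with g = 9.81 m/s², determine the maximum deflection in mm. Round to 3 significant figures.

k = Gd⁴/(8D³N_a) = (76.3×10³)(7.5⁴)/(8·77.0³·17) = 3.8883 N/mm
W = mg = 6.7 × 9.81 = 65.727 N
½kδ² − Wδ − Wh = 0 → δ = (W + √(W² + 2kWh))/k
δ = (65.727 + √(4320 + 195763))/3.8883 = (65.727 + 447.31)/3.8883 = 131.94 mm

132 mm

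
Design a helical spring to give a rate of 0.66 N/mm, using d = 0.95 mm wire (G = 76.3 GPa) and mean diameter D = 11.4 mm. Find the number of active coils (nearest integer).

8

N_a = Gd⁴/(8D³k) = (76.3×10³ × 0.95⁴)/(8 × 11.4³ × 0.66)
    = 62146.8 / 7822.55 = 7.945 → 8 coils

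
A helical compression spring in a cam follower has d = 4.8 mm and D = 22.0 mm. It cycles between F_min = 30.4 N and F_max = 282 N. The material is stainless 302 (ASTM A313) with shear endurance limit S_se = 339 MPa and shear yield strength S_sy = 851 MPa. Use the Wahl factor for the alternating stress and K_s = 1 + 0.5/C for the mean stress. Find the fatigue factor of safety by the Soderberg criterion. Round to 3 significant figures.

2.81

C = D/d = 22.0/4.8 = 4.5833; K_W = (4C−1)/(4C−4)+0.615/C = 1.3435; K_s = 1+0.5/C = 1.1091
F_a = (F_max−F_min)/2 = 125.8 N; F_m = (F_max+F_min)/2 = 156.2 N
τ_a = K_W·8F_aD/(πd³) = 1.3435 × 63.726 = 85.615 MPa
τ_m = K_s·8F_mD/(πd³) = 1.1091 × 79.126 = 87.758 MPa
Soderberg: 1/n_f = τ_a/S_se + τ_m/S_sy = 85.615/339 + 87.758/851 = 0.25255 + 0.10312 = 0.35568
n_f = 1/0.35568 = 2.812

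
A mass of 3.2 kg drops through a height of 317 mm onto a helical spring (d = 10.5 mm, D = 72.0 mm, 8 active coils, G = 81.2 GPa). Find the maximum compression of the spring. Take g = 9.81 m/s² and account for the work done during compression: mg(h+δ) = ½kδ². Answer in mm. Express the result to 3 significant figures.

22.7 mm

k = Gd⁴/(8D³N_a) = (81.2×10³)(10.5⁴)/(8·72.0³·8) = 41.318 N/mm
W = mg = 3.2 × 9.81 = 31.392 N
½kδ² − Wδ − Wh = 0 → δ = (W + √(W² + 2kWh))/k
δ = (31.392 + √(985.46 + 822326))/41.318 = (31.392 + 907.37)/41.318 = 22.72 mm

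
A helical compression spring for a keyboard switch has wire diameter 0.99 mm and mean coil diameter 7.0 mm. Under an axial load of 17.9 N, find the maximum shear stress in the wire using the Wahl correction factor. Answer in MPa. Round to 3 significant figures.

398 MPa

Spring index C = D/d = 7.0/0.99 = 7.0707
K_W = (4C−1)/(4C−4) + 0.615/C = 27.283/24.283 + 0.0870 = 1.2105
τ₀ = 8FD/(πd³) = 8·17.9·7.0/(π·0.99³) = 1002.4/3.0483 = 328.84 MPa
τ_max = K·τ₀ = 1.2105 × 328.84 = 398.07 MPa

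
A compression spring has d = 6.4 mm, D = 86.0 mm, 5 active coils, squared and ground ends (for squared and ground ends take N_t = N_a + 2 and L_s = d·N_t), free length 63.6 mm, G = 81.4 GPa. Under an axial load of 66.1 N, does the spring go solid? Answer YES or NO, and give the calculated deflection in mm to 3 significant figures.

NO, δ = 12.3 mm

k = Gd⁴/(8D³N_a) = (81.4×10³)(6.4⁴)/(8·86.0³·5) = 5.3677 N/mm
N_t = 7; L_s = 6.4·7 = 44.8 mm; δ_solid = L₀ − L_s = 63.6 − 44.8 = 18.8 mm
δ = F/k = 66.1/5.3677 = 12.314 mm
δ < δ_solid → spring does not go solid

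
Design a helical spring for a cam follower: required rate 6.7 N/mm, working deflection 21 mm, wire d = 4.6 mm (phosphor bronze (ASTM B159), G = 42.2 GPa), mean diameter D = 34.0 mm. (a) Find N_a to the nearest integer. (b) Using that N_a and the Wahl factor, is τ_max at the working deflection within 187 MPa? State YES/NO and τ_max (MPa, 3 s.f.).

N_a = Gd⁴/(8D³k) = (42.2×10³)(4.6⁴)/(8·34.0³·6.7) = 8.969 → N_a = 9
Actual rate k = Gd⁴/(8D³·9) = 6.6769 N/mm
Working load F = kδ = 6.6769·21 = 140.21 N
C = 34.0/4.6 = 7.3913; K_W = (4C−1)/(4C−4)+0.615/C = 1.2006
τ_max = K_W·8FD/(πd³) = 1.2006·124.72 = 149.73 MPa
τ_max ≤ 187 MPa → acceptable

(a) 9 coils; (b) YES, τ_max = 150 MPa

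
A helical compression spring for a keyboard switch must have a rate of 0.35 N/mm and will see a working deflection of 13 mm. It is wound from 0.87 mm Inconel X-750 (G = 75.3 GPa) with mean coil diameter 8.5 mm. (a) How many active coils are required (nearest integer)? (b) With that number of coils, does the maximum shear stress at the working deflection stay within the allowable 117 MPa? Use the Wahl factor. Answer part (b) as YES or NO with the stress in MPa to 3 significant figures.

(a) 25 coils; (b) NO, τ_max = 172 MPa

N_a = Gd⁴/(8D³k) = (75.3×10³)(0.87⁴)/(8·8.5³·0.35) = 25.09 → N_a = 25
Actual rate k = Gd⁴/(8D³·25) = 0.35122 N/mm
Working load F = kδ = 0.35122·13 = 4.5659 N
C = 8.5/0.87 = 9.7701; K_W = (4C−1)/(4C−4)+0.615/C = 1.1485
τ_max = K_W·8FD/(πd³) = 1.1485·150.08 = 172.36 MPa
τ_max > 117 MPa → exceeds allowable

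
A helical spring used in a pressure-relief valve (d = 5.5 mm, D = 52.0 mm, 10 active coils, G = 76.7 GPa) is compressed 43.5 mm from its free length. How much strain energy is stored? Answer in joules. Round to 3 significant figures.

5.90 J

k = Gd⁴/(8D³N_a) = (76.7×10³)(5.5⁴)/(8·52.0³·10) = 6.2394 N/mm
U = ½kδ² = 0.5 × 6.2394 × 43.5² = 5903.3 N·mm = 5.9033 J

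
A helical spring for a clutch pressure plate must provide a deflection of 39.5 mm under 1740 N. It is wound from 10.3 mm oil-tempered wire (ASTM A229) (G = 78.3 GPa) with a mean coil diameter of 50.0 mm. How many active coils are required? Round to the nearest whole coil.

Required rate k = F/δ = 1740/39.5 = 44.051 N/mm
N_a = Gd⁴/(8D³k) = (78.3×10³ × 10.3⁴)/(8 × 50.0³ × 44.051)
    = 8.81273e+08 / 4.40506e+07 = 20.01 → 20 coils

20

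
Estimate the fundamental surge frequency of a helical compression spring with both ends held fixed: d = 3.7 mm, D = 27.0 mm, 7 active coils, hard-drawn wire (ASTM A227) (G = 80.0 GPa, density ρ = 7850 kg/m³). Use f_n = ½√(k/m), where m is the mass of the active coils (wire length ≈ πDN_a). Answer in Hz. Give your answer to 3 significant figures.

260 Hz

k = Gd⁴/(8D³N_a) = (80.0×10³)(3.7⁴)/(8·27.0³·7) = 13.602 N/mm = 13602 N/m
Wire length L = πDN_a = π·27.0·7 = 593.76 mm
m = ρ·(πd²/4)·L = 7850 × 10.752×10⁻⁶ m² × 0.59376 m = 0.050116 kg
f_n = ½√(k/m) = 0.5·√(13602/0.050116) = 0.5·√(2.7142e+05) = 260.49 Hz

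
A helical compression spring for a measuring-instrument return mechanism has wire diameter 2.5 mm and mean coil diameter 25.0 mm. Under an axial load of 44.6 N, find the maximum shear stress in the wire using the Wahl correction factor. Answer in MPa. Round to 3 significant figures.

Spring index C = D/d = 25.0/2.5 = 10.0000
K_W = (4C−1)/(4C−4) + 0.615/C = 39.000/36.000 + 0.0615 = 1.1448
τ₀ = 8FD/(πd³) = 8·44.6·25.0/(π·2.5³) = 8920/49.087 = 181.72 MPa
τ_max = K·τ₀ = 1.1448 × 181.72 = 208.04 MPa

208 MPa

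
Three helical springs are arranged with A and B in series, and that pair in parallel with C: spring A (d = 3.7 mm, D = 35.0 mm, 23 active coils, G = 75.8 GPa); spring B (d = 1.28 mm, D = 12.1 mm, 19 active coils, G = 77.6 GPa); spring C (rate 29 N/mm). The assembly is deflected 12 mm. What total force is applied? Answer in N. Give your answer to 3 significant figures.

k_A = Gd⁴/(8D³N_a) = (75.8×10³)(3.7⁴)/(8·35.0³·23) = 1.8008 N/mm
k_B = Gd⁴/(8D³N_a) = (77.6×10³)(1.28⁴)/(8·12.1³·19) = 0.77357 N/mm
Springs A,B series: k_AB = 1/(1/1.8008+1/0.77357) = 0.54112 N/mm; parallel with C: k_eq = 0.54112+29 = 29.541 N/mm
F = k_eq·δ = 29.541·12 = 354.49 N

354 N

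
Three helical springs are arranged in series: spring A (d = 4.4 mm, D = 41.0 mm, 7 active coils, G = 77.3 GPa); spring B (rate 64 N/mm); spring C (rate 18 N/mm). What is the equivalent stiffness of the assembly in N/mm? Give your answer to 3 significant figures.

k_A = Gd⁴/(8D³N_a) = (77.3×10³)(4.4⁴)/(8·41.0³·7) = 7.5067 N/mm
Series: 1/k_eq = 1/7.5067 + 1/64 + 1/18 = 0.20439; k_eq = 4.8925 N/mm

4.89 N/mm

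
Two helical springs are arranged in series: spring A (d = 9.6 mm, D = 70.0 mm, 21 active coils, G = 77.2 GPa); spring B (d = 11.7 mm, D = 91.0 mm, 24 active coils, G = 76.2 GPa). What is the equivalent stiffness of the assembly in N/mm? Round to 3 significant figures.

k_A = Gd⁴/(8D³N_a) = (77.2×10³)(9.6⁴)/(8·70.0³·21) = 11.379 N/mm
k_B = Gd⁴/(8D³N_a) = (76.2×10³)(11.7⁴)/(8·91.0³·24) = 9.869 N/mm
Series: 1/k_eq = 1/11.379 + 1/9.869 = 0.18921; k_eq = 5.2851 N/mm

5.29 N/mm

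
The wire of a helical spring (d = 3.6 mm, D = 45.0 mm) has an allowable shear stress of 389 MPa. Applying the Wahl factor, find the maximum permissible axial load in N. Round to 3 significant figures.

C = D/d = 45.0/3.6 = 12.5000
K_W = (4C−1)/(4C−4) + 0.615/C = 49.000/46.000 + 0.0492 = 1.1144
τ_max = K·8FD/(πd³) → F_max = τ_allow·πd³/(8DK)
F_max = 389·π·3.6³/(8·45.0·1.1144) = 57017/401.19 = 142.12 N

142 N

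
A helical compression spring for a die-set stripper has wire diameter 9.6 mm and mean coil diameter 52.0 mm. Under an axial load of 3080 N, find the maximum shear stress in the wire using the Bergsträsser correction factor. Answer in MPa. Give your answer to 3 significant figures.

584 MPa

Spring index C = D/d = 52.0/9.6 = 5.4167
K_B = (4C+2)/(4C−3) = 23.667/18.667 = 1.2679
τ₀ = 8FD/(πd³) = 8·3080·52.0/(π·9.6³) = 1.28128e+06/2779.5 = 460.98 MPa
τ_max = K·τ₀ = 1.2679 × 460.98 = 584.45 MPa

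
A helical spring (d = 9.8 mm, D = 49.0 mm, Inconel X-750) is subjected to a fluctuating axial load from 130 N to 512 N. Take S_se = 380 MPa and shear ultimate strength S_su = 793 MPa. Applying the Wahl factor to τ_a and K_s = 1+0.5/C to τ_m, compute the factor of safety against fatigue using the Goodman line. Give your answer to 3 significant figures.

C = D/d = 49.0/9.8 = 5.0000; K_W = (4C−1)/(4C−4)+0.615/C = 1.3105; K_s = 1+0.5/C = 1.1000
F_a = (F_max−F_min)/2 = 191 N; F_m = (F_max+F_min)/2 = 321 N
τ_a = K_W·8F_aD/(πd³) = 1.3105 × 25.322 = 33.184 MPa
τ_m = K_s·8F_mD/(πd³) = 1.1000 × 42.556 = 46.812 MPa
Goodman: 1/n_f = τ_a/S_se + τ_m/S_su = 33.184/380 + 46.812/793 = 0.08733 + 0.05903 = 0.14636
n_f = 1/0.14636 = 6.833

6.83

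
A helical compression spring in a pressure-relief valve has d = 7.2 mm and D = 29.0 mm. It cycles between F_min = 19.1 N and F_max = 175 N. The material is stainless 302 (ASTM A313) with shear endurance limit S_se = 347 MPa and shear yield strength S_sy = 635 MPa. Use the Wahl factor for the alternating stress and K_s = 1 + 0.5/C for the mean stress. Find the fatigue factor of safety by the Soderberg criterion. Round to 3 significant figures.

C = D/d = 29.0/7.2 = 4.0278; K_W = (4C−1)/(4C−4)+0.615/C = 1.4004; K_s = 1+0.5/C = 1.1241
F_a = (F_max−F_min)/2 = 77.95 N; F_m = (F_max+F_min)/2 = 97.05 N
τ_a = K_W·8F_aD/(πd³) = 1.4004 × 15.423 = 21.598 MPa
τ_m = K_s·8F_mD/(πd³) = 1.1241 × 19.202 = 21.585 MPa
Soderberg: 1/n_f = τ_a/S_se + τ_m/S_sy = 21.598/347 + 21.585/635 = 0.06224 + 0.03399 = 0.096234
n_f = 1/0.096234 = 10.39

10.4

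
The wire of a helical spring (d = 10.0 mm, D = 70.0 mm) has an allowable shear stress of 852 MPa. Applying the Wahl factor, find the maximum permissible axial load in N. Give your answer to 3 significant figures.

3940 N

C = D/d = 70.0/10.0 = 7.0000
K_W = (4C−1)/(4C−4) + 0.615/C = 27.000/24.000 + 0.0879 = 1.2129
τ_max = K·8FD/(πd³) → F_max = τ_allow·πd³/(8DK)
F_max = 852·π·10.0³/(8·70.0·1.2129) = 2.6766e+06/679.2 = 3940.9 N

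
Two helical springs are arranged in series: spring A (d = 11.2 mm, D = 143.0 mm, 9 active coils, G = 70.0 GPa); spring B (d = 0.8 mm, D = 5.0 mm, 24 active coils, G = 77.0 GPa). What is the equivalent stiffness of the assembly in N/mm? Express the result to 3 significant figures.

k_A = Gd⁴/(8D³N_a) = (70.0×10³)(11.2⁴)/(8·143.0³·9) = 5.2315 N/mm
k_B = Gd⁴/(8D³N_a) = (77.0×10³)(0.8⁴)/(8·5.0³·24) = 1.3141 N/mm
Series: 1/k_eq = 1/5.2315 + 1/1.3141 = 0.95211; k_eq = 1.0503 N/mm

1.05 N/mm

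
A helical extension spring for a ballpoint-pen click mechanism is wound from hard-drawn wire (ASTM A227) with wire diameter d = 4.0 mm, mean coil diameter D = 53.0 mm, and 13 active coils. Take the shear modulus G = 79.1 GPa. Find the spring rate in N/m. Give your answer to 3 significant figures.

k = Gd⁴/(8D³N_a) = (79.1×10³ × 4.0⁴) / (8 × 53.0³ × 13)
  = 2.02496e+07 / 1.54832e+07 = 1.3078 N/mm = 1307.8 N/m

1310 N/m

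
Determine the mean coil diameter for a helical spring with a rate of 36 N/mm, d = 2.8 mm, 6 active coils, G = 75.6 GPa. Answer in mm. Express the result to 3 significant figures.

13.9 mm

D = (Gd⁴/(8N_a·k))^(1/3) = (75.6×10³·2.8⁴/(8·6·36))^(1/3)
  = (2689.12)^(1/3) = 13.9060 mm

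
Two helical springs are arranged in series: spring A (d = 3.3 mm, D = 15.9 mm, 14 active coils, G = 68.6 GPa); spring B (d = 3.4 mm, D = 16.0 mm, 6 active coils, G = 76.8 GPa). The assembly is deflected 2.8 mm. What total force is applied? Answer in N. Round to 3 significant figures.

k_A = Gd⁴/(8D³N_a) = (68.6×10³)(3.3⁴)/(8·15.9³·14) = 18.071 N/mm
k_B = Gd⁴/(8D³N_a) = (76.8×10³)(3.4⁴)/(8·16.0³·6) = 52.201 N/mm
Series: 1/k_eq = 1/18.071 + 1/52.201 = 0.074496; k_eq = 13.424 N/mm
F = k_eq·δ = 13.424·2.8 = 37.586 N

37.6 N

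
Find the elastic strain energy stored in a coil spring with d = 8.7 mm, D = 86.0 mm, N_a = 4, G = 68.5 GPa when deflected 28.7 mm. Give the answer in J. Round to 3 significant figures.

k = Gd⁴/(8D³N_a) = (68.5×10³)(8.7⁴)/(8·86.0³·4) = 19.281 N/mm
U = ½kδ² = 0.5 × 19.281 × 28.7² = 7940.6 N·mm = 7.9406 J

7.94 J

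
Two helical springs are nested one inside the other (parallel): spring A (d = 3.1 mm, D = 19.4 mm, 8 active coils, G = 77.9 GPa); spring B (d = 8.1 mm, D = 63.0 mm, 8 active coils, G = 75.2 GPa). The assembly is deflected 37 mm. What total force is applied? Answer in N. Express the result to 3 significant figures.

1320 N

k_A = Gd⁴/(8D³N_a) = (77.9×10³)(3.1⁴)/(8·19.4³·8) = 15.396 N/mm
k_B = Gd⁴/(8D³N_a) = (75.2×10³)(8.1⁴)/(8·63.0³·8) = 20.228 N/mm
Parallel: k_eq = 15.396 + 20.228 = 35.624 N/mm
F = k_eq·δ = 35.624·37 = 1318.1 N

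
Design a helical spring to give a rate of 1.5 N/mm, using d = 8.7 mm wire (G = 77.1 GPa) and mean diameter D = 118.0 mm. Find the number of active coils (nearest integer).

22

N_a = Gd⁴/(8D³k) = (77.1×10³ × 8.7⁴)/(8 × 118.0³ × 1.5)
    = 4.41704e+08 / 1.97164e+07 = 22.4 → 22 coils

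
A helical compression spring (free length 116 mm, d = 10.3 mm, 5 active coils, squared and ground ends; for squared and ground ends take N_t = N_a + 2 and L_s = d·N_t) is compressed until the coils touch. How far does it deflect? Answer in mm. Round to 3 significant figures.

N_t = 7; L_s = 10.3·7 = 72.1 mm
δ_solid = L₀ − L_s = 116 − 72.1 = 43.9 mm

43.9 mm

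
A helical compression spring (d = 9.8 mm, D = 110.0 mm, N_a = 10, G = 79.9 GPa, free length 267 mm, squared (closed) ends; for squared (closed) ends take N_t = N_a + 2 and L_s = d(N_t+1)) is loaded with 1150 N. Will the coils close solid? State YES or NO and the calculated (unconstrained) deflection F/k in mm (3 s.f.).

k = Gd⁴/(8D³N_a) = (79.9×10³)(9.8⁴)/(8·110.0³·10) = 6.9212 N/mm
N_t = 12; L_s = 9.8·13 = 127.4 mm; δ_solid = L₀ − L_s = 267 − 127.4 = 139.6 mm
δ = F/k = 1150/6.9212 = 166.16 mm
δ ≥ δ_solid → spring goes solid

YES, δ = 166 mm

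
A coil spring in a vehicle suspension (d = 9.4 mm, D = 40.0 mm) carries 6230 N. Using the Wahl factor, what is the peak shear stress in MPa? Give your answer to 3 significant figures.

Spring index C = D/d = 40.0/9.4 = 4.2553
K_W = (4C−1)/(4C−4) + 0.615/C = 16.021/13.021 + 0.1445 = 1.3749
τ₀ = 8FD/(πd³) = 8·6230·40.0/(π·9.4³) = 1.9936e+06/2609.4 = 764.02 MPa
τ_max = K·τ₀ = 1.3749 × 764.02 = 1050.5 MPa

1050 MPa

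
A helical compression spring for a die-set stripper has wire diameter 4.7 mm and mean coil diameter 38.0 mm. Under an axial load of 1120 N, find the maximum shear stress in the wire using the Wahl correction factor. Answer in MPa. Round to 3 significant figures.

Spring index C = D/d = 38.0/4.7 = 8.0851
K_W = (4C−1)/(4C−4) + 0.615/C = 31.340/28.340 + 0.0761 = 1.1819
τ₀ = 8FD/(πd³) = 8·1120·38.0/(π·4.7³) = 340480/326.17 = 1043.9 MPa
τ_max = K·τ₀ = 1.1819 × 1043.9 = 1233.8 MPa

1230 MPa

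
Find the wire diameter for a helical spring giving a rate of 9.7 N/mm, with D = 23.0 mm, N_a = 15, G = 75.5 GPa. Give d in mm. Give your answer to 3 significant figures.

3.70 mm

d = (8D³N_a·k / G)^(1/4) = (8·23.0³·15·9.7 / (75.5×10³))^0.25
  = (187.58)^0.25 = 3.7008 mm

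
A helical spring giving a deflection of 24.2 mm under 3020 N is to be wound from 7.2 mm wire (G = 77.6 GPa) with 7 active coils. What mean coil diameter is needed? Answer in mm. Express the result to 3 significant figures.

31.0 mm

Required rate k = F/δ = 3020/24.2 = 124.79 N/mm
D = (Gd⁴/(8N_a·k))^(1/3) = (77.6×10³·7.2⁴/(8·7·124.79))^(1/3)
  = (29840.9)^(1/3) = 31.0173 mm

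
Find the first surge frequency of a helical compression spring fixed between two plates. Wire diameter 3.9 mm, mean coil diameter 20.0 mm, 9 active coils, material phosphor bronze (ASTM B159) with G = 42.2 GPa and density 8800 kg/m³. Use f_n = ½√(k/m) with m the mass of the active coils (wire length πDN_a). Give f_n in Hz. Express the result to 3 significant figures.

k = Gd⁴/(8D³N_a) = (42.2×10³)(3.9⁴)/(8·20.0³·9) = 16.949 N/mm = 16949 N/m
Wire length L = πDN_a = π·20.0·9 = 565.49 mm
m = ρ·(πd²/4)·L = 8800 × 11.946×10⁻⁶ m² × 0.56549 m = 0.059446 kg
f_n = ½√(k/m) = 0.5·√(16949/0.059446) = 0.5·√(2.8512e+05) = 266.98 Hz

267 Hz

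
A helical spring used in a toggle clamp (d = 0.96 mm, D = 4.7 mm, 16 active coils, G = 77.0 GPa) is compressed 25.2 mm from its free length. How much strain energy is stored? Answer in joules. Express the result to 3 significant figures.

1.56 J

k = Gd⁴/(8D³N_a) = (77.0×10³)(0.96⁴)/(8·4.7³·16) = 4.9212 N/mm
U = ½kδ² = 0.5 × 4.9212 × 25.2² = 1562.6 N·mm = 1.5626 J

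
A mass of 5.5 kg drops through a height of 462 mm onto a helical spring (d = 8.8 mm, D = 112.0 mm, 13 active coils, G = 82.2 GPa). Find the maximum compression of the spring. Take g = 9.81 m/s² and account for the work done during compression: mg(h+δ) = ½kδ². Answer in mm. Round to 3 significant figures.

k = Gd⁴/(8D³N_a) = (82.2×10³)(8.8⁴)/(8·112.0³·13) = 3.3738 N/mm
W = mg = 5.5 × 9.81 = 53.955 N
½kδ² − Wδ − Wh = 0 → δ = (W + √(W² + 2kWh))/k
δ = (53.955 + √(2911.1 + 168197))/3.3738 = (53.955 + 413.65)/3.3738 = 138.6 mm

139 mm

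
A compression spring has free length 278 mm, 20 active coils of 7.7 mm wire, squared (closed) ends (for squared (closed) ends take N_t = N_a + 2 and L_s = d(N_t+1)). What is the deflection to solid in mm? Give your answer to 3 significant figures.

N_t = 22; L_s = 7.7·23 = 177.1 mm
δ_solid = L₀ − L_s = 278 − 177.1 = 100.9 mm

101 mm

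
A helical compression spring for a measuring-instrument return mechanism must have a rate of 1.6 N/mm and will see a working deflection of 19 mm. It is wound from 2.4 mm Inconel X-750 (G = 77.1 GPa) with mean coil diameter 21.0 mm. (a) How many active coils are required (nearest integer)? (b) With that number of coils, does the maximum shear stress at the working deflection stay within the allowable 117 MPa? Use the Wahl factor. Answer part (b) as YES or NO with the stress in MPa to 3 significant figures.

N_a = Gd⁴/(8D³k) = (77.1×10³)(2.4⁴)/(8·21.0³·1.6) = 21.58 → N_a = 22
Actual rate k = Gd⁴/(8D³·22) = 1.5694 N/mm
Working load F = kδ = 1.5694·19 = 29.818 N
C = 21.0/2.4 = 8.7500; K_W = (4C−1)/(4C−4)+0.615/C = 1.1671
τ_max = K_W·8FD/(πd³) = 1.1671·115.35 = 134.62 MPa
τ_max > 117 MPa → exceeds allowable

(a) 22 coils; (b) NO, τ_max = 135 MPa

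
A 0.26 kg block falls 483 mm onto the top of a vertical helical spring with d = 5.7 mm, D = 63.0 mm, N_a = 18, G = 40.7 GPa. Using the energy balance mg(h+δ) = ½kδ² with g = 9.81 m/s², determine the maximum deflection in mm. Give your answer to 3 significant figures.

47.6 mm

k = Gd⁴/(8D³N_a) = (40.7×10³)(5.7⁴)/(8·63.0³·18) = 1.1932 N/mm
W = mg = 0.26 × 9.81 = 2.5506 N
½kδ² − Wδ − Wh = 0 → δ = (W + √(W² + 2kWh))/k
δ = (2.5506 + √(6.5056 + 2939.88))/1.1932 = (2.5506 + 54.281)/1.1932 = 47.63 mm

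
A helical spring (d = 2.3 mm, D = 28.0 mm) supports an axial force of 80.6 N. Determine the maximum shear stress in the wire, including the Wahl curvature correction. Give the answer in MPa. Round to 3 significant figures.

528 MPa

Spring index C = D/d = 28.0/2.3 = 12.1739
K_W = (4C−1)/(4C−4) + 0.615/C = 47.696/44.696 + 0.0505 = 1.1176
τ₀ = 8FD/(πd³) = 8·80.6·28.0/(π·2.3³) = 18054.4/38.224 = 472.33 MPa
τ_max = K·τ₀ = 1.1176 × 472.33 = 527.9 MPa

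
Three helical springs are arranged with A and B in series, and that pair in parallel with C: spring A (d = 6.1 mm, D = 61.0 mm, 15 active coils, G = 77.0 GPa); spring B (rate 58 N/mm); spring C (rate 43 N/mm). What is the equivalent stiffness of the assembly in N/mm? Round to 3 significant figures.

46.7 N/mm

k_A = Gd⁴/(8D³N_a) = (77.0×10³)(6.1⁴)/(8·61.0³·15) = 3.9142 N/mm
Springs A,B series: k_AB = 1/(1/3.9142+1/58) = 3.6667 N/mm; parallel with C: k_eq = 3.6667+43 = 46.667 N/mm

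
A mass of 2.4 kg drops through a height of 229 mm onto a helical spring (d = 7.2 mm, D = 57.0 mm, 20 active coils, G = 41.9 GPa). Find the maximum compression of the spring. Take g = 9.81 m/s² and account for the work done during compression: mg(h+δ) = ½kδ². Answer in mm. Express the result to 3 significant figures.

59.8 mm

k = Gd⁴/(8D³N_a) = (41.9×10³)(7.2⁴)/(8·57.0³·20) = 3.8001 N/mm
W = mg = 2.4 × 9.81 = 23.544 N
½kδ² − Wδ − Wh = 0 → δ = (W + √(W² + 2kWh))/k
δ = (23.544 + √(554.32 + 40977.5))/3.8001 = (23.544 + 203.79)/3.8001 = 59.823 mm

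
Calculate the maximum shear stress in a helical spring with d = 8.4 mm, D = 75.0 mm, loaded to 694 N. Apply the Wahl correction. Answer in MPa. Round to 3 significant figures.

260 MPa

Spring index C = D/d = 75.0/8.4 = 8.9286
K_W = (4C−1)/(4C−4) + 0.615/C = 34.714/31.714 + 0.0689 = 1.1635
τ₀ = 8FD/(πd³) = 8·694·75.0/(π·8.4³) = 416400/1862 = 223.63 MPa
τ_max = K·τ₀ = 1.1635 × 223.63 = 260.18 MPa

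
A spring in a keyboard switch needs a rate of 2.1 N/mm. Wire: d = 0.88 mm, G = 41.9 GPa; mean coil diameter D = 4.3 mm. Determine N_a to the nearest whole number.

19

N_a = Gd⁴/(8D³k) = (41.9×10³ × 0.88⁴)/(8 × 4.3³ × 2.1)
    = 25127.2 / 1335.72 = 18.81 → 19 coils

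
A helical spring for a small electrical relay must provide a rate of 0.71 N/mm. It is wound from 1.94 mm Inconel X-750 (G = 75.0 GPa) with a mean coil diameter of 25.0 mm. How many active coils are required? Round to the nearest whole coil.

N_a = Gd⁴/(8D³k) = (75.0×10³ × 1.94⁴)/(8 × 25.0³ × 0.71)
    = 1.06235e+06 / 88750 = 11.97 → 12 coils

12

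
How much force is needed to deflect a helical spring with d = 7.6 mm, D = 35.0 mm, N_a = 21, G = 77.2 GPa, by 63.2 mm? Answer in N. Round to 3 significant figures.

k = Gd⁴/(8D³N_a) = (77.2×10³)(7.6⁴)/(8·35.0³·21) = 35.757 N/mm
F = k·δ = 35.757 × 63.2 = 2259.8 N

2260 N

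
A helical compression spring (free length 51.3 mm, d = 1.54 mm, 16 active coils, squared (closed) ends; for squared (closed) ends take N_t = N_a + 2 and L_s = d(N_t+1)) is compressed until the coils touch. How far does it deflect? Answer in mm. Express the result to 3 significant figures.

N_t = 18; L_s = 1.54·19 = 29.26 mm
δ_solid = L₀ − L_s = 51.3 − 29.26 = 22.04 mm

22.0 mm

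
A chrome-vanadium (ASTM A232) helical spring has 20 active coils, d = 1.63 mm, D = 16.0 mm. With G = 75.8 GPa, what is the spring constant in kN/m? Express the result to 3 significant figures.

0.816 kN/m

k = Gd⁴/(8D³N_a) = (75.8×10³ × 1.63⁴) / (8 × 16.0³ × 20)
  = 535081 / 655360 = 0.81647 N/mm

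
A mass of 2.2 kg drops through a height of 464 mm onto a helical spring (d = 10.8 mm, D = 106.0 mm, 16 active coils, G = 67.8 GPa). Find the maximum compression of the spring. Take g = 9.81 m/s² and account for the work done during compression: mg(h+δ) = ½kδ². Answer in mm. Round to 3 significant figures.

61.2 mm

k = Gd⁴/(8D³N_a) = (67.8×10³)(10.8⁴)/(8·106.0³·16) = 6.0506 N/mm
W = mg = 2.2 × 9.81 = 21.582 N
½kδ² − Wδ − Wh = 0 → δ = (W + √(W² + 2kWh))/k
δ = (21.582 + √(465.78 + 121182))/6.0506 = (21.582 + 348.78)/6.0506 = 61.211 mm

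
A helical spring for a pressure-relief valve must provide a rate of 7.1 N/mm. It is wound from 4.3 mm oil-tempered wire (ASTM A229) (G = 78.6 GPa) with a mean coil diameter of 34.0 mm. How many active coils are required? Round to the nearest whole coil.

N_a = Gd⁴/(8D³k) = (78.6×10³ × 4.3⁴)/(8 × 34.0³ × 7.1)
    = 2.68718e+07 / 2.23247e+06 = 12.04 → 12 coils

12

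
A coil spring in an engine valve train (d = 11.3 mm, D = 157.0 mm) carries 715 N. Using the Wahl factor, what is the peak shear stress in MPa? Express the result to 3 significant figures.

218 MPa

Spring index C = D/d = 157.0/11.3 = 13.8938
K_W = (4C−1)/(4C−4) + 0.615/C = 54.575/51.575 + 0.0443 = 1.1024
τ₀ = 8FD/(πd³) = 8·715·157.0/(π·11.3³) = 898040/4533 = 198.11 MPa
τ_max = K·τ₀ = 1.1024 × 198.11 = 218.4 MPa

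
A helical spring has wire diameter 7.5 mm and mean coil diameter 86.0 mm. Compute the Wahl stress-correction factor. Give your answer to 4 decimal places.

1.1253

C = D/d = 86.0/7.5 = 11.4667
K_W = (4C−1)/(4C−4) + 0.615/C = 44.867/41.867 + 0.0536 = 1.1253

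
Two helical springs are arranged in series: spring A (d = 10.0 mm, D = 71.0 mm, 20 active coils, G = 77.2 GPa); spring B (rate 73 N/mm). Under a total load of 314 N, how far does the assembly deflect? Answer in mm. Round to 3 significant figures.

27.6 mm

k_A = Gd⁴/(8D³N_a) = (77.2×10³)(10.0⁴)/(8·71.0³·20) = 13.481 N/mm
Series: 1/k_eq = 1/13.481 + 1/73 = 0.087877; k_eq = 11.38 N/mm
δ = F/k_eq = 314/11.38 = 27.593 mm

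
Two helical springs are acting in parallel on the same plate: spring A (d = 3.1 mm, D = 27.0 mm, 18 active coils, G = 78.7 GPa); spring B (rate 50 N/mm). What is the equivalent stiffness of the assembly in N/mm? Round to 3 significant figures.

52.6 N/mm

k_A = Gd⁴/(8D³N_a) = (78.7×10³)(3.1⁴)/(8·27.0³·18) = 2.5643 N/mm
Parallel: k_eq = 2.5643 + 50 = 52.564 N/mm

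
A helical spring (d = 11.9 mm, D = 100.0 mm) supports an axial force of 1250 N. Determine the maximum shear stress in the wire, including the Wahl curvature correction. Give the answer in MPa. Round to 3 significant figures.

222 MPa

Spring index C = D/d = 100.0/11.9 = 8.4034
K_W = (4C−1)/(4C−4) + 0.615/C = 32.613/29.613 + 0.0732 = 1.1745
τ₀ = 8FD/(πd³) = 8·1250·100.0/(π·11.9³) = 1e+06/5294.1 = 188.89 MPa
τ_max = K·τ₀ = 1.1745 × 188.89 = 221.85 MPa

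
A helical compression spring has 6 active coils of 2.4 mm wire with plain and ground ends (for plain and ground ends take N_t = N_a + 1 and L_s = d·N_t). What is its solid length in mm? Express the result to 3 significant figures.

plain and ground ends: N_t = N_a + 1 = 6 + 1 = 7
L_s = d·N_t = 2.4 × 7 = 16.8 mm

16.8 mm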